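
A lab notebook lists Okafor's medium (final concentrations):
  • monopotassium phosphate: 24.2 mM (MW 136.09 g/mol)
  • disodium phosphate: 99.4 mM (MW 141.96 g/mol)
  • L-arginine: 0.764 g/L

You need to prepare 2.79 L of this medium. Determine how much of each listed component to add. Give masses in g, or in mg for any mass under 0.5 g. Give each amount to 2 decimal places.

monopotassium phosphate 9.19 g; disodium phosphate 39.37 g; L-arginine 2.13 g

Scale factor relative to 1 L: 2.79.
monopotassium phosphate: 24.2 mmol/L × 136.09 g/mol × 2.79 L ÷ 1000 = 9.19 g
disodium phosphate: 99.4 mmol/L × 141.96 g/mol × 2.79 L ÷ 1000 = 39.37 g
L-arginine: 0.764 g/L × 2.79 L = 2.13 g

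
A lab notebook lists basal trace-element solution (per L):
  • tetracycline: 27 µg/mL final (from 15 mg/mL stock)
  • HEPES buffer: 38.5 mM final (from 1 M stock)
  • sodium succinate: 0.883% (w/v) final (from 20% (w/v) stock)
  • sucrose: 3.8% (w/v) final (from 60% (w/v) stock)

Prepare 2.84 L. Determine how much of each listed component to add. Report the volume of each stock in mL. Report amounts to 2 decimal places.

tetracycline 5.11 mL; HEPES buffer 109.34 mL; sodium succinate 125.39 mL; sucrose 179.87 mL

Working volume: 2.84 L.
tetracycline: C1V1 = C2V2 → 27 µg/mL × 2840 mL ÷ 15000 µg/mL = 5.11 mL
HEPES buffer: C1V1 = C2V2 → 38.5 mM × 2840 mL ÷ 1000 mM = 109.34 mL
sodium succinate: V = C2·V2/C1 = 0.883% ÷ 20% × 2840 mL = 125.39 mL
sucrose: V = C2·V2/C1 = 3.8% ÷ 60% × 2840 mL = 179.87 mL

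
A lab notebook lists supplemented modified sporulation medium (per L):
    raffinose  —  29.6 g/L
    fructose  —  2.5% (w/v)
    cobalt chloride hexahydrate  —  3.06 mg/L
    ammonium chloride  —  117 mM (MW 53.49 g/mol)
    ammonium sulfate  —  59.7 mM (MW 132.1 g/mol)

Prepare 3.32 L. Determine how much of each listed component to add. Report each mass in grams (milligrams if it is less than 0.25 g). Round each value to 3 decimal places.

Scale factor relative to 1 L: 3.32.
raffinose: 29.6 g/L × 3.32 L = 98.272 g
fructose: 2.5% w/v = 25 g/L → 25 × 3.32 L = 83.000 g
cobalt chloride hexahydrate: 3.06 mg/L × 3.32 L = 10.159 mg
ammonium chloride: 117 mmol/L × 53.49 g/mol × 3.32 L ÷ 1000 = 20.778 g
ammonium sulfate: 59.7 mmol/L × 132.1 g/mol × 3.32 L ÷ 1000 = 26.183 g

raffinose 98.272 g; fructose 83.000 g; cobalt chloride hexahydrate 10.159 mg; ammonium chloride 20.778 g; ammonium sulfate 26.183 g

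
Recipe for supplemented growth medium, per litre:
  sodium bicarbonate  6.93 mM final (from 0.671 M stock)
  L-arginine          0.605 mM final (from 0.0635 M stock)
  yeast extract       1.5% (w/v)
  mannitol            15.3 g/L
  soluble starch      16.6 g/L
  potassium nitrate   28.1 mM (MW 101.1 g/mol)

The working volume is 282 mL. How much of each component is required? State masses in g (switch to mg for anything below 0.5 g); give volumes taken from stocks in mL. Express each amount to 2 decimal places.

sodium bicarbonate 2.91 mL; L-arginine 2.69 mL; yeast extract 4.23 g; mannitol 4.31 g; soluble starch 4.68 g; potassium nitrate 0.80 g

Scale factor relative to 1 L: 0.282.
sodium bicarbonate: C1V1 = C2V2 → 6.93 mM × 282 mL ÷ 671 mM = 2.91 mL
L-arginine: V = C2·V2/C1 = 0.605 mM × 282 mL ÷ 63.5 mM = 2.69 mL
yeast extract: 1.5% w/v = 15 g/L → 15 × 0.282 L = 4.23 g
mannitol: 15.3 g/L × 0.282 L = 4.31 g
soluble starch: 16.6 g/L × 0.282 L = 4.68 g
potassium nitrate: 28.1 mmol/L × 101.1 g/mol × 0.282 L ÷ 1000 = 0.80 g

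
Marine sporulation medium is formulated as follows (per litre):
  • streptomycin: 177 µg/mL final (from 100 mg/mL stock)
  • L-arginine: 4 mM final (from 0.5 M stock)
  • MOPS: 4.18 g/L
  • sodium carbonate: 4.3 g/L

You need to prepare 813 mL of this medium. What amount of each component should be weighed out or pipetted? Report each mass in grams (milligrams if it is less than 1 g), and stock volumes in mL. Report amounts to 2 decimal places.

streptomycin 1.44 mL; L-arginine 6.50 mL; MOPS 3.40 g; sodium carbonate 3.50 g

Working volume: 813 mL = 0.813 L.
streptomycin: V = C2·V2/C1 = 177 µg/mL × 813 mL ÷ 100000 µg/mL = 1.44 mL
L-arginine: dilute stock: 4 mM × 813 mL ÷ 500 mM = 6.50 mL
MOPS: 4.18 g/L × 0.813 L = 3.40 g
sodium carbonate: 4.3 g/L × 0.813 L = 3.50 g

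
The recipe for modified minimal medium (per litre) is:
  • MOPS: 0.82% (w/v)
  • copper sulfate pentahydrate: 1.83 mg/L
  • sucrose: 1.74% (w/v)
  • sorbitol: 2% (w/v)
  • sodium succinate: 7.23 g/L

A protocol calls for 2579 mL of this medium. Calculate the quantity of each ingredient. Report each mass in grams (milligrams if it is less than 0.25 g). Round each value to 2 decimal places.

MOPS 21.15 g; copper sulfate pentahydrate 4.72 mg; sucrose 44.87 g; sorbitol 51.58 g; sodium succinate 18.65 g

Working volume: 2579 mL = 2.579 L.
MOPS: 0.82 g per 100 mL × 2579 mL ÷ 100 = 21.15 g
copper sulfate pentahydrate: 1.83 mg/L × 2.579 L = 4.72 mg
sucrose: 1.74% w/v = 17.4 g/L → 17.4 × 2.579 L = 44.87 g
sorbitol: 2% w/v = 20 g/L → 20 × 2.579 L = 51.58 g
sodium succinate: 7.23 g/L × 2.579 L = 18.65 g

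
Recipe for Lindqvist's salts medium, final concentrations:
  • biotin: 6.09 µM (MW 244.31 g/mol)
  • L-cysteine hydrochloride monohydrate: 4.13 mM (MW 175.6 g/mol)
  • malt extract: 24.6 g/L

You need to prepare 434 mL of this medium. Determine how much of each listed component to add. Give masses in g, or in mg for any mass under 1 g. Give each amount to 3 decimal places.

biotin 0.646 mg; L-cysteine hydrochloride monohydrate 314.749 mg; malt extract 10.676 g

Target volume = 434 mL = 0.434 L.
biotin: 6.09 µmol/L × 244.31 g/mol × 0.434 L ÷ 1000 = 0.646 mg
L-cysteine hydrochloride monohydrate: 4.13 mmol/L × 175.6 mg/mmol × 0.434 L = 314.749 mg
malt extract: 24.6 g/L × 0.434 L = 10.676 g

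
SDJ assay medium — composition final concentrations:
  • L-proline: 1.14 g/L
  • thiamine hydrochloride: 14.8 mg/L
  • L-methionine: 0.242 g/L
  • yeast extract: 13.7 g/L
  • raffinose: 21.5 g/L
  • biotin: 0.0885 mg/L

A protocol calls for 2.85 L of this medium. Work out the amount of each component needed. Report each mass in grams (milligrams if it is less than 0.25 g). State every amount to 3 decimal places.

Working volume: 2.85 L.
L-proline: 1.14 g/L × 2.85 L = 3.249 g
thiamine hydrochloride: 14.8 mg/L × 2.85 L = 42.180 mg
L-methionine: 0.242 g/L × 2.85 L = 0.690 g
yeast extract: 13.7 g/L × 2.85 L = 39.045 g
raffinose: 21.5 g/L × 2.85 L = 61.275 g
biotin: 0.0885 mg/L × 2.85 L = 0.252 mg

L-proline 3.249 g; thiamine hydrochloride 42.180 mg; L-methionine 0.690 g; yeast extract 39.045 g; raffinose 61.275 g; biotin 0.252 mg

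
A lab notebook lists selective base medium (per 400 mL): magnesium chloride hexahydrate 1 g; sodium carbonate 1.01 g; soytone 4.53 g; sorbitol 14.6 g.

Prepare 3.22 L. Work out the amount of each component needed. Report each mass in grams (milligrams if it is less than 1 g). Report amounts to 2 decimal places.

magnesium chloride hexahydrate 8.05 g; sodium carbonate 8.13 g; soytone 36.47 g; sorbitol 117.53 g

Ratio of target to recipe volume: 3220 / 400 = 8.05.
magnesium chloride hexahydrate: 1 g × (3220 mL / 400 mL) = 8.05 g
sodium carbonate: 1.01 g × (3220 mL / 400 mL) = 8.13 g
soytone: 4.53 g × (3220 mL / 400 mL) = 36.47 g
sorbitol: 14.6 g × (3220 mL / 400 mL) = 117.53 g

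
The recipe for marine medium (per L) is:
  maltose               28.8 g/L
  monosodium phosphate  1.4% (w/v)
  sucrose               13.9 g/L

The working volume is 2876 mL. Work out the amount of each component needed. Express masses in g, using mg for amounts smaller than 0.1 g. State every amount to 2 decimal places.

maltose 82.83 g; monosodium phosphate 40.26 g; sucrose 39.98 g

Working volume: 2876 mL = 2.876 L.
maltose: 28.8 g/L × 2.876 L = 82.83 g
monosodium phosphate: 1.4% w/v = 14 g/L → 14 × 2.876 L = 40.26 g
sucrose: 13.9 g/L × 2.876 L = 39.98 g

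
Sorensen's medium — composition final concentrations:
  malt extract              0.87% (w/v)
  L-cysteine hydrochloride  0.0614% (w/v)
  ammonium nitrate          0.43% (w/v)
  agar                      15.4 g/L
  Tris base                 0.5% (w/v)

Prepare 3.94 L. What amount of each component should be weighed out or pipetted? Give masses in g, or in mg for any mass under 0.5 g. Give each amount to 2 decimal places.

malt extract 34.28 g; L-cysteine hydrochloride 2.42 g; ammonium nitrate 16.94 g; agar 60.68 g; Tris base 19.70 g

Scale factor relative to 1 L: 3.94.
malt extract: 0.87 g per 100 mL × 3940 mL ÷ 100 = 34.28 g
L-cysteine hydrochloride: 0.0614% w/v = 0.614 g/L → 0.614 × 3.94 L = 2.42 g
ammonium nitrate: 0.43% w/v = 4.3 g/L → 4.3 × 3.94 L = 16.94 g
agar: 15.4 g/L × 3.94 L = 60.68 g
Tris base: 0.5% w/v = 5 g/L → 5 × 3.94 L = 19.70 g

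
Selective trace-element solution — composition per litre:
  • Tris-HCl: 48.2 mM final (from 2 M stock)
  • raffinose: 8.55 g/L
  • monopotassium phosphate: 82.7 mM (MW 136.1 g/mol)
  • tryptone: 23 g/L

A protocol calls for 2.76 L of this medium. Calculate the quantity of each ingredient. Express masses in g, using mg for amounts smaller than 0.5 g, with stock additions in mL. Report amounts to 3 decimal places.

Tris-HCl 66.516 mL; raffinose 23.598 g; monopotassium phosphate 31.065 g; tryptone 63.480 g

Working volume: 2.76 L.
Tris-HCl: dilute stock: 48.2 mM × 2760 mL ÷ 2000 mM = 66.516 mL
raffinose: 8.55 g/L × 2.76 L = 23.598 g
monopotassium phosphate: 82.7 mmol/L × 136.1 g/mol × 2.76 L ÷ 1000 = 31.065 g
tryptone: 23 g/L × 2.76 L = 63.480 g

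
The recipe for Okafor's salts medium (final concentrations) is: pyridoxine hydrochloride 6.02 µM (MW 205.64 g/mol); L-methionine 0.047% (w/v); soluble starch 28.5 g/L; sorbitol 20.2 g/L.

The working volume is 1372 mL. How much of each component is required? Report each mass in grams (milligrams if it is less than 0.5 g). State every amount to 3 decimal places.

pyridoxine hydrochloride 1.698 mg; L-methionine 0.645 g; soluble starch 39.102 g; sorbitol 27.714 g

Working volume: 1372 mL = 1.372 L.
pyridoxine hydrochloride: 6.02 µmol/L × 205.64 g/mol × 1.372 L ÷ 1000 = 1.698 mg
L-methionine: 0.047 g per 100 mL × 1372 mL ÷ 100 = 0.645 g
soluble starch: 28.5 g/L × 1.372 L = 39.102 g
sorbitol: 20.2 g/L × 1.372 L = 27.714 g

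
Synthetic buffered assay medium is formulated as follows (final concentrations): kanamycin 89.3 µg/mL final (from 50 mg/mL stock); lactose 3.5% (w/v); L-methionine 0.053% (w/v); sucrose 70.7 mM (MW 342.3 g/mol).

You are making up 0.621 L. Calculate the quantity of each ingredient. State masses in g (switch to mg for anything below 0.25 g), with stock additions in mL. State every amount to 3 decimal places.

kanamycin 1.109 mL; lactose 21.735 g; L-methionine 0.329 g; sucrose 15.029 g

Working volume: 0.621 L.
kanamycin: C1V1 = C2V2 → 89.3 µg/mL × 621 mL ÷ 50000 µg/mL = 1.109 mL
lactose: 3.5% w/v = 35 g/L → 35 × 0.621 L = 21.735 g
L-methionine: 0.053 g per 100 mL × 621 mL ÷ 100 = 0.329 g
sucrose: 70.7 mmol/L × 342.3 g/mol × 0.621 L ÷ 1000 = 15.029 g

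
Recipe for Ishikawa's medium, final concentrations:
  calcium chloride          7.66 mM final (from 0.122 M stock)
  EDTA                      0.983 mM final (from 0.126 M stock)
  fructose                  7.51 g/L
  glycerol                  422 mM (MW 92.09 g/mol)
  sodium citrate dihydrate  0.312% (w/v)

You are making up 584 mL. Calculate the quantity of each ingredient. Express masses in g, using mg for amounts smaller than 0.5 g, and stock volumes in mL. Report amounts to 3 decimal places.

calcium chloride 36.668 mL; EDTA 4.556 mL; fructose 4.386 g; glycerol 22.695 g; sodium citrate dihydrate 1.822 g

Working volume: 584 mL = 0.584 L.
calcium chloride: V = C2·V2/C1 = 7.66 mM × 584 mL ÷ 122 mM = 36.668 mL
EDTA: V = C2·V2/C1 = 0.983 mM × 584 mL ÷ 126 mM = 4.556 mL
fructose: 7.51 g/L × 0.584 L = 4.386 g
glycerol: 422 mmol/L × 92.09 g/mol × 0.584 L ÷ 1000 = 22.695 g
sodium citrate dihydrate: 0.312% w/v = 3.12 g/L → 3.12 × 0.584 L = 1.822 g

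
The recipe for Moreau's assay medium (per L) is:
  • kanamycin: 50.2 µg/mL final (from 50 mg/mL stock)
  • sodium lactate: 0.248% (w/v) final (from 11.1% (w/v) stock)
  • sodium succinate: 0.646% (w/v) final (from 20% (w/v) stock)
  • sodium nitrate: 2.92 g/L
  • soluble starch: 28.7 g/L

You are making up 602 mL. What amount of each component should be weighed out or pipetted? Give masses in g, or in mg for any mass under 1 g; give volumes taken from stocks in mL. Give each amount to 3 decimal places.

Working volume: 602 mL = 0.602 L.
kanamycin: V = C2·V2/C1 = 50.2 µg/mL × 602 mL ÷ 50000 µg/mL = 0.604 mL
sodium lactate: V = C2·V2/C1 = 0.248% ÷ 11.1% × 602 mL = 13.450 mL
sodium succinate: dilute stock: 0.646% ÷ 20% × 602 mL = 19.445 mL
sodium nitrate: 2.92 g/L × 0.602 L = 1.758 g
soluble starch: 28.7 g/L × 0.602 L = 17.277 g

kanamycin 0.604 mL; sodium lactate 13.450 mL; sodium succinate 19.445 mL; sodium nitrate 1.758 g; soluble starch 17.277 g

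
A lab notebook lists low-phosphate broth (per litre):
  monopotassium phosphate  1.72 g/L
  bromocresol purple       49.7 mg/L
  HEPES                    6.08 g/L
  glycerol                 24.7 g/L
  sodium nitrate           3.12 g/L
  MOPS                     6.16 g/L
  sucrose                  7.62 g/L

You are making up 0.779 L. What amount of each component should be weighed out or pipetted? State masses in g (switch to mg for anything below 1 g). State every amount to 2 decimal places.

Working volume: 0.779 L.
monopotassium phosphate: 1.72 g/L × 0.779 L = 1.34 g
bromocresol purple: 49.7 mg/L × 0.779 L = 38.72 mg
HEPES: 6.08 g/L × 0.779 L = 4.74 g
glycerol: 24.7 g/L × 0.779 L = 19.24 g
sodium nitrate: 3.12 g/L × 0.779 L = 2.43 g
MOPS: 6.16 g/L × 0.779 L = 4.80 g
sucrose: 7.62 g/L × 0.779 L = 5.94 g

monopotassium phosphate 1.34 g; bromocresol purple 38.72 mg; HEPES 4.74 g; glycerol 19.24 g; sodium nitrate 2.43 g; MOPS 4.80 g; sucrose 5.94 g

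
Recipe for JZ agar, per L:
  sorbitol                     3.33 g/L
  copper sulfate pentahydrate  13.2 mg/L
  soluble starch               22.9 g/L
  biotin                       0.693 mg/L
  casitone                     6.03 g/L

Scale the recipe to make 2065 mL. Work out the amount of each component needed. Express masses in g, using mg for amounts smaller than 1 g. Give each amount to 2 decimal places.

sorbitol 6.88 g; copper sulfate pentahydrate 27.26 mg; soluble starch 47.29 g; biotin 1.43 mg; casitone 12.45 g

Scale factor relative to 1 L: 2.065.
sorbitol: 3.33 g/L × 2.065 L = 6.88 g
copper sulfate pentahydrate: 13.2 mg/L × 2.065 L = 27.26 mg
soluble starch: 22.9 g/L × 2.065 L = 47.29 g
biotin: 0.693 mg/L × 2.065 L = 1.43 mg
casitone: 6.03 g/L × 2.065 L = 12.45 g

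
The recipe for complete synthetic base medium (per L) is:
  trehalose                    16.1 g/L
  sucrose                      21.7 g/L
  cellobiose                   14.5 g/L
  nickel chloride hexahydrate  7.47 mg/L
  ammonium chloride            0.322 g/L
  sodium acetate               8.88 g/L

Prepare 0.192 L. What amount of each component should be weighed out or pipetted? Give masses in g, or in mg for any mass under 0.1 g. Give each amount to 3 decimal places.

trehalose 3.091 g; sucrose 4.166 g; cellobiose 2.784 g; nickel chloride hexahydrate 1.434 mg; ammonium chloride 61.824 mg; sodium acetate 1.705 g

Working volume: 0.192 L.
trehalose: 16.1 g/L × 0.192 L = 3.091 g
sucrose: 21.7 g/L × 0.192 L = 4.166 g
cellobiose: 14.5 g/L × 0.192 L = 2.784 g
nickel chloride hexahydrate: 7.47 mg/L × 0.192 L = 1.434 mg
ammonium chloride: 0.322 g/L × 0.192 L = 0.061824 g = 61.824 mg
sodium acetate: 8.88 g/L × 0.192 L = 1.705 g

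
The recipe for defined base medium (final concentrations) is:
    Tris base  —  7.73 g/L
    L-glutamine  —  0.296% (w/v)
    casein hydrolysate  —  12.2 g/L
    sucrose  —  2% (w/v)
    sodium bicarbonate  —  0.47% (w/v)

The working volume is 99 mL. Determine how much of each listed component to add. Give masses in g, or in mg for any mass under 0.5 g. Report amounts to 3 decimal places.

Target volume = 99 mL = 0.099 L.
Tris base: 7.73 g/L × 0.099 L = 0.765 g
L-glutamine: 0.296% w/v = 2.96 g/L → 2.96 × 0.099 L = 0.29304 g = 293.040 mg
casein hydrolysate: 12.2 g/L × 0.099 L = 1.208 g
sucrose: 2% w/v = 20 g/L → 20 × 0.099 L = 1.980 g
sodium bicarbonate: 0.47% w/v = 4.7 g/L → 4.7 × 0.099 L = 0.4653 g = 465.300 mg

Tris base 0.765 g; L-glutamine 293.040 mg; casein hydrolysate 1.208 g; sucrose 1.980 g; sodium bicarbonate 465.300 mg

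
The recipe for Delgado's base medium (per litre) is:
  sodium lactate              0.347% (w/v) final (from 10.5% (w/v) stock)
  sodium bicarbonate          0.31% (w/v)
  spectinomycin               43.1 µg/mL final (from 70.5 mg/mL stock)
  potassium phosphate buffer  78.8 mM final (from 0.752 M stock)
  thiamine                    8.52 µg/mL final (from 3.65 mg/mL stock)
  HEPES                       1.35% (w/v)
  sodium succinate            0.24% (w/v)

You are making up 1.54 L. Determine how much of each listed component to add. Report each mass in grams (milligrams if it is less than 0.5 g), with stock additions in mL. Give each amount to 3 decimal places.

Working volume: 1.54 L.
sodium lactate: V = C2·V2/C1 = 0.347% ÷ 10.5% × 1540 mL = 50.893 mL
sodium bicarbonate: 0.31 g per 100 mL × 1540 mL ÷ 100 = 4.774 g
spectinomycin: dilute stock: 43.1 µg/mL × 1540 mL ÷ 70500 µg/mL = 0.941 mL
potassium phosphate buffer: dilute stock: 78.8 mM × 1540 mL ÷ 752 mM = 161.372 mL
thiamine: C1V1 = C2V2 → 8.52 µg/mL × 1540 mL ÷ 3650 µg/mL = 3.595 mL
HEPES: 1.35% w/v = 13.5 g/L → 13.5 × 1.54 L = 20.790 g
sodium succinate: 0.24% w/v = 2.4 g/L → 2.4 × 1.54 L = 3.696 g

sodium lactate 50.893 mL; sodium bicarbonate 4.774 g; spectinomycin 0.941 mL; potassium phosphate buffer 161.372 mL; thiamine 3.595 mL; HEPES 20.790 g; sodium succinate 3.696 g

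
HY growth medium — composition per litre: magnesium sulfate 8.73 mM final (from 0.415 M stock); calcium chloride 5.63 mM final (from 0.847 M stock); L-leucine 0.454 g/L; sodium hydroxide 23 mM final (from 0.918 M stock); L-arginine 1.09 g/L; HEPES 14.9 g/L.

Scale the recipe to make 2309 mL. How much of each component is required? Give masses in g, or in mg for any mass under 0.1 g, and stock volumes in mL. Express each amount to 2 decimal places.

magnesium sulfate 48.57 mL; calcium chloride 15.35 mL; L-leucine 1.05 g; sodium hydroxide 57.85 mL; L-arginine 2.52 g; HEPES 34.40 g

Working volume: 2309 mL = 2.309 L.
magnesium sulfate: C1V1 = C2V2 → 8.73 mM × 2309 mL ÷ 415 mM = 48.57 mL
calcium chloride: V = C2·V2/C1 = 5.63 mM × 2309 mL ÷ 847 mM = 15.35 mL
L-leucine: 0.454 g/L × 2.309 L = 1.05 g
sodium hydroxide: dilute stock: 23 mM × 2309 mL ÷ 918 mM = 57.85 mL
L-arginine: 1.09 g/L × 2.309 L = 2.52 g
HEPES: 14.9 g/L × 2.309 L = 34.40 g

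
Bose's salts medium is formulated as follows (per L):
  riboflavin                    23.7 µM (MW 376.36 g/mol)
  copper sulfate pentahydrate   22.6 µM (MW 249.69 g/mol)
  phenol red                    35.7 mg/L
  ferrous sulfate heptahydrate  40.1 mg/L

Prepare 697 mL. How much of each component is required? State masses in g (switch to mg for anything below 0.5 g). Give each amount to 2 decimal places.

Working volume: 697 mL = 0.697 L.
riboflavin: 23.7 µmol/L × 376.36 g/mol × 0.697 L ÷ 1000 = 6.22 mg
copper sulfate pentahydrate: 22.6 µmol/L × 249.69 g/mol × 0.697 L ÷ 1000 = 3.93 mg
phenol red: 35.7 mg/L × 0.697 L = 24.88 mg
ferrous sulfate heptahydrate: 40.1 mg/L × 0.697 L = 27.95 mg

riboflavin 6.22 mg; copper sulfate pentahydrate 3.93 mg; phenol red 24.88 mg; ferrous sulfate heptahydrate 27.95 mg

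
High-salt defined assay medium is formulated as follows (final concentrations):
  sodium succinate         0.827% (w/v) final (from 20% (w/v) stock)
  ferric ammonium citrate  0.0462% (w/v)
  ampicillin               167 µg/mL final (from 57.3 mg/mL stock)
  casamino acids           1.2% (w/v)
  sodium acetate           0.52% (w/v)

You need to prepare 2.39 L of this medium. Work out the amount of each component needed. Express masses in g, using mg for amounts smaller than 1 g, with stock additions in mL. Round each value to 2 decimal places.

sodium succinate 98.83 mL; ferric ammonium citrate 1.10 g; ampicillin 6.97 mL; casamino acids 28.68 g; sodium acetate 12.43 g

Scale factor relative to 1 L: 2.39.
sodium succinate: dilute stock: 0.827% ÷ 20% × 2390 mL = 98.83 mL
ferric ammonium citrate: 0.0462% w/v = 0.462 g/L → 0.462 × 2.39 L = 1.10 g
ampicillin: V = C2·V2/C1 = 167 µg/mL × 2390 mL ÷ 57300 µg/mL = 6.97 mL
casamino acids: 1.2% w/v = 12 g/L → 12 × 2.39 L = 28.68 g
sodium acetate: 0.52% w/v = 5.2 g/L → 5.2 × 2.39 L = 12.43 g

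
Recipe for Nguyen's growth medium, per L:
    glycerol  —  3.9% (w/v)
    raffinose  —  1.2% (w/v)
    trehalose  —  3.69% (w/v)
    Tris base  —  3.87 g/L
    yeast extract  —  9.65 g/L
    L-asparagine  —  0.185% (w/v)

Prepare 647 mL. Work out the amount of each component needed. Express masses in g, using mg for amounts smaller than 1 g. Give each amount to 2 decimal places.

Working volume: 647 mL = 0.647 L.
glycerol: 3.9% w/v = 39 g/L → 39 × 0.647 L = 25.23 g
raffinose: 1.2% w/v = 12 g/L → 12 × 0.647 L = 7.76 g
trehalose: 3.69% w/v = 36.9 g/L → 36.9 × 0.647 L = 23.87 g
Tris base: 3.87 g/L × 0.647 L = 2.50 g
yeast extract: 9.65 g/L × 0.647 L = 6.24 g
L-asparagine: 0.185 g per 100 mL × 647 mL ÷ 100 = 1.20 g

glycerol 25.23 g; raffinose 7.76 g; trehalose 23.87 g; Tris base 2.50 g; yeast extract 6.24 g; L-asparagine 1.20 g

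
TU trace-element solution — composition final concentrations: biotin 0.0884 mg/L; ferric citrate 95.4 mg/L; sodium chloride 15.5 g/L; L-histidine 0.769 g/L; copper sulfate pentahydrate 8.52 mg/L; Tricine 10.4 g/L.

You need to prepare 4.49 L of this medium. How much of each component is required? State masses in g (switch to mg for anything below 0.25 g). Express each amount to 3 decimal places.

biotin 0.397 mg; ferric citrate 0.428 g; sodium chloride 69.595 g; L-histidine 3.453 g; copper sulfate pentahydrate 38.255 mg; Tricine 46.696 g

Working volume: 4.49 L.
biotin: 0.0884 mg/L × 4.49 L = 0.397 mg
ferric citrate: 95.4 mg/L × 4.49 L = 428.346 mg = 0.428 g
sodium chloride: 15.5 g/L × 4.49 L = 69.595 g
L-histidine: 0.769 g/L × 4.49 L = 3.453 g
copper sulfate pentahydrate: 8.52 mg/L × 4.49 L = 38.255 mg
Tricine: 10.4 g/L × 4.49 L = 46.696 g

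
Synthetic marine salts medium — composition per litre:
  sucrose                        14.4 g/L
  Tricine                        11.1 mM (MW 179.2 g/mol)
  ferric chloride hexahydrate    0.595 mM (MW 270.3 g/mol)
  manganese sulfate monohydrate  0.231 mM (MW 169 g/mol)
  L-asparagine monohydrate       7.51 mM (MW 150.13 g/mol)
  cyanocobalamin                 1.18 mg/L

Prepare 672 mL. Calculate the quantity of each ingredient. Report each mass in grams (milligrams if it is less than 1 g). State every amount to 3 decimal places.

Scale factor relative to 1 L: 0.672.
sucrose: 14.4 g/L × 0.672 L = 9.677 g
Tricine: 11.1 mmol/L × 179.2 g/mol × 0.672 L ÷ 1000 = 1.337 g
ferric chloride hexahydrate: 0.595 mmol/L × 270.3 mg/mmol × 0.672 L = 108.077 mg
manganese sulfate monohydrate: 0.231 mmol/L × 169 mg/mmol × 0.672 L = 26.234 mg
L-asparagine monohydrate: 7.51 mmol/L × 150.13 mg/mmol × 0.672 L = 757.664 mg
cyanocobalamin: 1.18 mg/L × 0.672 L = 0.793 mg

sucrose 9.677 g; Tricine 1.337 g; ferric chloride hexahydrate 108.077 mg; manganese sulfate monohydrate 26.234 mg; L-asparagine monohydrate 757.664 mg; cyanocobalamin 0.793 mg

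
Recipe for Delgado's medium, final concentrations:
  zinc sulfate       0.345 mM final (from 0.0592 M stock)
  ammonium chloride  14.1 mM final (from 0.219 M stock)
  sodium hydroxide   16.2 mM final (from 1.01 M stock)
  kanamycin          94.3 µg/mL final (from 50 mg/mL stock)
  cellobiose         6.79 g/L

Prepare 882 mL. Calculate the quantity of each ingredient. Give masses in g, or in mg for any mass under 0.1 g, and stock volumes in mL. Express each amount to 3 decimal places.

Target volume = 882 mL = 0.882 L.
zinc sulfate: C1V1 = C2V2 → 0.345 mM × 882 mL ÷ 59.2 mM = 5.140 mL
ammonium chloride: C1V1 = C2V2 → 14.1 mM × 882 mL ÷ 219 mM = 56.786 mL
sodium hydroxide: dilute stock: 16.2 mM × 882 mL ÷ 1010 mM = 14.147 mL
kanamycin: dilute stock: 94.3 µg/mL × 882 mL ÷ 50000 µg/mL = 1.663 mL
cellobiose: 6.79 g/L × 0.882 L = 5.989 g

zinc sulfate 5.140 mL; ammonium chloride 56.786 mL; sodium hydroxide 14.147 mL; kanamycin 1.663 mL; cellobiose 5.989 g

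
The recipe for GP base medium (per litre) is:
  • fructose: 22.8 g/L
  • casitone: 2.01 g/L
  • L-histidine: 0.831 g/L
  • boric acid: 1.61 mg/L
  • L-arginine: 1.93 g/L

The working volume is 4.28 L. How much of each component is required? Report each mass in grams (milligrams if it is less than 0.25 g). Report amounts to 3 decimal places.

fructose 97.584 g; casitone 8.603 g; L-histidine 3.557 g; boric acid 6.891 mg; L-arginine 8.260 g

Working volume: 4.28 L.
fructose: 22.8 g/L × 4.28 L = 97.584 g
casitone: 2.01 g/L × 4.28 L = 8.603 g
L-histidine: 0.831 g/L × 4.28 L = 3.557 g
boric acid: 1.61 mg/L × 4.28 L = 6.891 mg
L-arginine: 1.93 g/L × 4.28 L = 8.260 g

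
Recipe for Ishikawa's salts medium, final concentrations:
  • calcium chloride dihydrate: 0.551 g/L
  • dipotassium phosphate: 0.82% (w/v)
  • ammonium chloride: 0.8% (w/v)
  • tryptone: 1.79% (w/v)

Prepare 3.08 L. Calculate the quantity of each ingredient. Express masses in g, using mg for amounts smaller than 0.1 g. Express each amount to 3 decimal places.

calcium chloride dihydrate 1.697 g; dipotassium phosphate 25.256 g; ammonium chloride 24.640 g; tryptone 55.132 g

Working volume: 3.08 L.
calcium chloride dihydrate: 0.551 g/L × 3.08 L = 1.697 g
dipotassium phosphate: 0.82 g per 100 mL × 3080 mL ÷ 100 = 25.256 g
ammonium chloride: 0.8 g per 100 mL × 3080 mL ÷ 100 = 24.640 g
tryptone: 1.79 g per 100 mL × 3080 mL ÷ 100 = 55.132 g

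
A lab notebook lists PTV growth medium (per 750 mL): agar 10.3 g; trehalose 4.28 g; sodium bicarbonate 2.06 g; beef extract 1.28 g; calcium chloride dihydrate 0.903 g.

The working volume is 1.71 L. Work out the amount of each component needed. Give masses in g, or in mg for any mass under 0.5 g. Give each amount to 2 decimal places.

Ratio of target to recipe volume: 1710 / 750 = 2.28.
agar: 10.3 g × (1710 mL / 750 mL) = 23.48 g
trehalose: 4.28 g × (1710 mL / 750 mL) = 9.76 g
sodium bicarbonate: 2.06 g × (1710 mL / 750 mL) = 4.70 g
beef extract: 1.28 g × (1710 mL / 750 mL) = 2.92 g
calcium chloride dihydrate: 0.903 g × (1710 mL / 750 mL) = 2.06 g

agar 23.48 g; trehalose 9.76 g; sodium bicarbonate 4.70 g; beef extract 2.92 g; calcium chloride dihydrate 2.06 g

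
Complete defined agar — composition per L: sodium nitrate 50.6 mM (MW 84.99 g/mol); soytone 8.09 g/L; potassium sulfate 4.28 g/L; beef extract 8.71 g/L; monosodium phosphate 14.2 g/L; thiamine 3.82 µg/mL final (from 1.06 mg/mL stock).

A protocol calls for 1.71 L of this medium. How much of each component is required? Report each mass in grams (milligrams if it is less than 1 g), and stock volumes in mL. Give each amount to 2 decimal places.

sodium nitrate 7.35 g; soytone 13.83 g; potassium sulfate 7.32 g; beef extract 14.89 g; monosodium phosphate 24.28 g; thiamine 6.16 mL

Scale factor relative to 1 L: 1.71.
sodium nitrate: 50.6 mmol/L × 84.99 g/mol × 1.71 L ÷ 1000 = 7.35 g
soytone: 8.09 g/L × 1.71 L = 13.83 g
potassium sulfate: 4.28 g/L × 1.71 L = 7.32 g
beef extract: 8.71 g/L × 1.71 L = 14.89 g
monosodium phosphate: 14.2 g/L × 1.71 L = 24.28 g
thiamine: C1V1 = C2V2 → 3.82 µg/mL × 1710 mL ÷ 1060 µg/mL = 6.16 mL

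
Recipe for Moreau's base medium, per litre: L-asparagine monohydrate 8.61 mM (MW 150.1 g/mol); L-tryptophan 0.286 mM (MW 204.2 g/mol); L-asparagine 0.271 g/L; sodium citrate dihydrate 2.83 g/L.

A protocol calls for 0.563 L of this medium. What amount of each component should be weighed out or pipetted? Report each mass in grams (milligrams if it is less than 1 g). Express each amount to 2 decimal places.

Working volume: 0.563 L.
L-asparagine monohydrate: 8.61 mmol/L × 150.1 mg/mmol × 0.563 L = 727.60 mg
L-tryptophan: 0.286 mmol/L × 204.2 mg/mmol × 0.563 L = 32.88 mg
L-asparagine: 0.271 g/L × 0.563 L = 0.152573 g = 152.57 mg
sodium citrate dihydrate: 2.83 g/L × 0.563 L = 1.59 g

L-asparagine monohydrate 727.60 mg; L-tryptophan 32.88 mg; L-asparagine 152.57 mg; sodium citrate dihydrate 1.59 g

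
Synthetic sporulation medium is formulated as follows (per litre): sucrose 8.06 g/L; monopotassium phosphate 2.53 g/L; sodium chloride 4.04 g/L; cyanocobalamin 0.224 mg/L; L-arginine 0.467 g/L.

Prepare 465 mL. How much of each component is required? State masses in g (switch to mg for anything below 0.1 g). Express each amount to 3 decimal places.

Scale factor relative to 1 L: 0.465.
sucrose: 8.06 g/L × 0.465 L = 3.748 g
monopotassium phosphate: 2.53 g/L × 0.465 L = 1.176 g
sodium chloride: 4.04 g/L × 0.465 L = 1.879 g
cyanocobalamin: 0.224 mg/L × 0.465 L = 0.104 mg
L-arginine: 0.467 g/L × 0.465 L = 0.217 g

sucrose 3.748 g; monopotassium phosphate 1.176 g; sodium chloride 1.879 g; cyanocobalamin 0.104 mg; L-arginine 0.217 g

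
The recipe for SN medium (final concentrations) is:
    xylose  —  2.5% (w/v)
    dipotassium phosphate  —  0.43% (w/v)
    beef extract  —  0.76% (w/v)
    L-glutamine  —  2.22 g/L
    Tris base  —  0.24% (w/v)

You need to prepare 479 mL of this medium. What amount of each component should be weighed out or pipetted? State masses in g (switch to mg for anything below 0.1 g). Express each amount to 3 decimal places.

xylose 11.975 g; dipotassium phosphate 2.060 g; beef extract 3.640 g; L-glutamine 1.063 g; Tris base 1.150 g

Working volume: 479 mL = 0.479 L.
xylose: 2.5% w/v = 25 g/L → 25 × 0.479 L = 11.975 g
dipotassium phosphate: 0.43% w/v = 4.3 g/L → 4.3 × 0.479 L = 2.060 g
beef extract: 0.76% w/v = 7.6 g/L → 7.6 × 0.479 L = 3.640 g
L-glutamine: 2.22 g/L × 0.479 L = 1.063 g
Tris base: 0.24 g per 100 mL × 479 mL ÷ 100 = 1.150 g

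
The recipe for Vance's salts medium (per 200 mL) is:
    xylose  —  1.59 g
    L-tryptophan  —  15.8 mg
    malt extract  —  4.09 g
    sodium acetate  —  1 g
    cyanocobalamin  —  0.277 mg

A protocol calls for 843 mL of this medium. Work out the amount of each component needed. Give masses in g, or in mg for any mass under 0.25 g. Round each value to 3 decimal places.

Ratio of target to recipe volume: 843 / 200 = 4.215.
xylose: 1.59 g × (843 mL / 200 mL) = 6.702 g
L-tryptophan: 15.8 mg × (843 mL / 200 mL) = 66.597 mg
malt extract: 4.09 g × (843 mL / 200 mL) = 17.239 g
sodium acetate: 1 g × (843 mL / 200 mL) = 4.215 g
cyanocobalamin: 0.277 mg × (843 mL / 200 mL) = 1.168 mg

xylose 6.702 g; L-tryptophan 66.597 mg; malt extract 17.239 g; sodium acetate 4.215 g; cyanocobalamin 1.168 mg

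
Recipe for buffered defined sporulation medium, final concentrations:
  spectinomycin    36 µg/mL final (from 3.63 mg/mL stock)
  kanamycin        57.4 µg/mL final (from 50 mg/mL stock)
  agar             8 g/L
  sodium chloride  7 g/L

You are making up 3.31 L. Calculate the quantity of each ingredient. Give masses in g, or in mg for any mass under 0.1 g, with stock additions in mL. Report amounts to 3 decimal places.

Scale factor relative to 1 L: 3.31.
spectinomycin: dilute stock: 36 µg/mL × 3310 mL ÷ 3630 µg/mL = 32.826 mL
kanamycin: dilute stock: 57.4 µg/mL × 3310 mL ÷ 50000 µg/mL = 3.800 mL
agar: 8 g/L × 3.31 L = 26.480 g
sodium chloride: 7 g/L × 3.31 L = 23.170 g

spectinomycin 32.826 mL; kanamycin 3.800 mL; agar 26.480 g; sodium chloride 23.170 g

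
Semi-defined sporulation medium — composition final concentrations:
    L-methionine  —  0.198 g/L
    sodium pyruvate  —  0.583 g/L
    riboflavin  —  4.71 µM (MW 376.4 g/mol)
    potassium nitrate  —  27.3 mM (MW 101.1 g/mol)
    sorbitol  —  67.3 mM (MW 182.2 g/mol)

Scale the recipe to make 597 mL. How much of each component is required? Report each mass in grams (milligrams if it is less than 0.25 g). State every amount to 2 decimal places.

Target volume = 597 mL = 0.597 L.
L-methionine: 0.198 g/L × 0.597 L = 0.118206 g = 118.21 mg
sodium pyruvate: 0.583 g/L × 0.597 L = 0.35 g
riboflavin: 4.71 µmol/L × 376.4 g/mol × 0.597 L ÷ 1000 = 1.06 mg
potassium nitrate: 27.3 mmol/L × 101.1 g/mol × 0.597 L ÷ 1000 = 1.65 g
sorbitol: 67.3 mmol/L × 182.2 g/mol × 0.597 L ÷ 1000 = 7.32 g

L-methionine 118.21 mg; sodium pyruvate 0.35 g; riboflavin 1.06 mg; potassium nitrate 1.65 g; sorbitol 7.32 g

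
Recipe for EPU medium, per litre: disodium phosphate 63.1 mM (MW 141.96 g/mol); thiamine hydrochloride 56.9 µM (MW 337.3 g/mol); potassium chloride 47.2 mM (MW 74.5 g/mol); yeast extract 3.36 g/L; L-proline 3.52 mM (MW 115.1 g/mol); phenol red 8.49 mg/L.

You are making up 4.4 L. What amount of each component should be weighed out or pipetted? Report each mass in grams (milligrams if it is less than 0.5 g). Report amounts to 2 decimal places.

Working volume: 4.4 L.
disodium phosphate: 63.1 mmol/L × 141.96 g/mol × 4.4 L ÷ 1000 = 39.41 g
thiamine hydrochloride: 56.9 µmol/L × 337.3 g/mol × 4.4 L ÷ 1000 = 84.45 mg
potassium chloride: 47.2 mmol/L × 74.5 g/mol × 4.4 L ÷ 1000 = 15.47 g
yeast extract: 3.36 g/L × 4.4 L = 14.78 g
L-proline: 3.52 mmol/L × 115.1 g/mol × 4.4 L ÷ 1000 = 1.78 g
phenol red: 8.49 mg/L × 4.4 L = 37.36 mg

disodium phosphate 39.41 g; thiamine hydrochloride 84.45 mg; potassium chloride 15.47 g; yeast extract 14.78 g; L-proline 1.78 g; phenol red 37.36 mg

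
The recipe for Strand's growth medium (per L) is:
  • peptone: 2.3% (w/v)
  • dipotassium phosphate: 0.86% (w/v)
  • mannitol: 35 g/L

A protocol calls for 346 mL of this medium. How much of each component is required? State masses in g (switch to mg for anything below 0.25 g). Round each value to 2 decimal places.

peptone 7.96 g; dipotassium phosphate 2.98 g; mannitol 12.11 g

Scale factor relative to 1 L: 0.346.
peptone: 2.3 g per 100 mL × 346 mL ÷ 100 = 7.96 g
dipotassium phosphate: 0.86 g per 100 mL × 346 mL ÷ 100 = 2.98 g
mannitol: 35 g/L × 0.346 L = 12.11 g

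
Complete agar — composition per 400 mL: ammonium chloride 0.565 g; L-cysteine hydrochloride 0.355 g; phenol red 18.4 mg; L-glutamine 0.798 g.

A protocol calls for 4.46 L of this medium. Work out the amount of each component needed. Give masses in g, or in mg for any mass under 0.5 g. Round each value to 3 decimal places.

Ratio of target to recipe volume: 4460 / 400 = 11.15.
ammonium chloride: 0.565 g × (4460 mL / 400 mL) = 6.300 g
L-cysteine hydrochloride: 0.355 g × (4460 mL / 400 mL) = 3.958 g
phenol red: 18.4 mg × (4460 mL / 400 mL) = 205.160 mg
L-glutamine: 0.798 g × (4460 mL / 400 mL) = 8.898 g

ammonium chloride 6.300 g; L-cysteine hydrochloride 3.958 g; phenol red 205.160 mg; L-glutamine 8.898 g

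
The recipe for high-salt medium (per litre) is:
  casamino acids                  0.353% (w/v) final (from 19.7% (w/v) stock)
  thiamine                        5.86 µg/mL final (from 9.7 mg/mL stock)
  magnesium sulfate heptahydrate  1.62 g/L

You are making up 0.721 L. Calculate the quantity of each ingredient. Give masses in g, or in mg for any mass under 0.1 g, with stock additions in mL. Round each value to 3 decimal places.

casamino acids 12.919 mL; thiamine 0.436 mL; magnesium sulfate heptahydrate 1.168 g

Scale factor relative to 1 L: 0.721.
casamino acids: V = C2·V2/C1 = 0.353% ÷ 19.7% × 721 mL = 12.919 mL
thiamine: C1V1 = C2V2 → 5.86 µg/mL × 721 mL ÷ 9700 µg/mL = 0.436 mL
magnesium sulfate heptahydrate: 1.62 g/L × 0.721 L = 1.168 g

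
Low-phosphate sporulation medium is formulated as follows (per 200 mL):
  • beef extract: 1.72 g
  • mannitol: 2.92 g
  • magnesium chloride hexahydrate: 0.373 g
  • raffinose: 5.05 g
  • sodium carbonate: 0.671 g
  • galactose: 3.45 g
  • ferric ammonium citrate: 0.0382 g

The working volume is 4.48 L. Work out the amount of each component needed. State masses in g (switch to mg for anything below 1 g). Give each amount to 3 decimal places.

beef extract 38.528 g; mannitol 65.408 g; magnesium chloride hexahydrate 8.355 g; raffinose 113.120 g; sodium carbonate 15.030 g; galactose 77.280 g; ferric ammonium citrate 855.680 mg

Scale factor = 4480 mL / 200 mL = 22.4.
beef extract: 1.72 g × (4480 mL / 200 mL) = 38.528 g
mannitol: 2.92 g × (4480 mL / 200 mL) = 65.408 g
magnesium chloride hexahydrate: 0.373 g × (4480 mL / 200 mL) = 8.355 g
raffinose: 5.05 g × (4480 mL / 200 mL) = 113.120 g
sodium carbonate: 0.671 g × (4480 mL / 200 mL) = 15.030 g
galactose: 3.45 g × (4480 mL / 200 mL) = 77.280 g
ferric ammonium citrate: 0.0382 g × (4480 mL / 200 mL) = 0.85568 g = 855.680 mg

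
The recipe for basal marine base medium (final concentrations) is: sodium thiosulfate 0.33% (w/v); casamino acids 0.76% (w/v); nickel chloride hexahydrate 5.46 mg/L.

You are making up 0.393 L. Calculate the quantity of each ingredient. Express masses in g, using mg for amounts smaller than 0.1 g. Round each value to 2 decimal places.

Working volume: 0.393 L.
sodium thiosulfate: 0.33% w/v = 3.3 g/L → 3.3 × 0.393 L = 1.30 g
casamino acids: 0.76% w/v = 7.6 g/L → 7.6 × 0.393 L = 2.99 g
nickel chloride hexahydrate: 5.46 mg/L × 0.393 L = 2.15 mg

sodium thiosulfate 1.30 g; casamino acids 2.99 g; nickel chloride hexahydrate 2.15 mg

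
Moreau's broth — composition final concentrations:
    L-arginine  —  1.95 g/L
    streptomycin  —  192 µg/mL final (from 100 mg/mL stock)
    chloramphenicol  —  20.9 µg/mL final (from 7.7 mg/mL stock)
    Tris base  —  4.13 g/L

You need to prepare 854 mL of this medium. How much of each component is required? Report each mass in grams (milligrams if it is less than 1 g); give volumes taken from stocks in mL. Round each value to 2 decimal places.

L-arginine 1.67 g; streptomycin 1.64 mL; chloramphenicol 2.32 mL; Tris base 3.53 g

Target volume = 854 mL = 0.854 L.
L-arginine: 1.95 g/L × 0.854 L = 1.67 g
streptomycin: V = C2·V2/C1 = 192 µg/mL × 854 mL ÷ 100000 µg/mL = 1.64 mL
chloramphenicol: V = C2·V2/C1 = 20.9 µg/mL × 854 mL ÷ 7700 µg/mL = 2.32 mL
Tris base: 4.13 g/L × 0.854 L = 3.53 g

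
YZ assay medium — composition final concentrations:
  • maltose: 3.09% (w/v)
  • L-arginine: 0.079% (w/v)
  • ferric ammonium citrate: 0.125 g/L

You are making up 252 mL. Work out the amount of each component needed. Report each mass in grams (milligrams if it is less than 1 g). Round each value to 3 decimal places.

maltose 7.787 g; L-arginine 199.080 mg; ferric ammonium citrate 31.500 mg

Scale factor relative to 1 L: 0.252.
maltose: 3.09 g per 100 mL × 252 mL ÷ 100 = 7.787 g
L-arginine: 0.079% w/v = 0.79 g/L → 0.79 × 0.252 L = 0.19908 g = 199.080 mg
ferric ammonium citrate: 0.125 g/L × 0.252 L = 0.0315 g = 31.500 mg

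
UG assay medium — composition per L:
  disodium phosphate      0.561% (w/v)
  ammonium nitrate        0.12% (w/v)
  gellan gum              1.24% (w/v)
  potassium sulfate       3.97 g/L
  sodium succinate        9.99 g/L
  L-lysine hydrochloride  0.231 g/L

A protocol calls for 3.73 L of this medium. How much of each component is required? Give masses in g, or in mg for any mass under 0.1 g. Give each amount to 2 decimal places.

Scale factor relative to 1 L: 3.73.
disodium phosphate: 0.561 g per 100 mL × 3730 mL ÷ 100 = 20.93 g
ammonium nitrate: 0.12 g per 100 mL × 3730 mL ÷ 100 = 4.48 g
gellan gum: 1.24% w/v = 12.4 g/L → 12.4 × 3.73 L = 46.25 g
potassium sulfate: 3.97 g/L × 3.73 L = 14.81 g
sodium succinate: 9.99 g/L × 3.73 L = 37.26 g
L-lysine hydrochloride: 0.231 g/L × 3.73 L = 0.86 g

disodium phosphate 20.93 g; ammonium nitrate 4.48 g; gellan gum 46.25 g; potassium sulfate 14.81 g; sodium succinate 37.26 g; L-lysine hydrochloride 0.86 g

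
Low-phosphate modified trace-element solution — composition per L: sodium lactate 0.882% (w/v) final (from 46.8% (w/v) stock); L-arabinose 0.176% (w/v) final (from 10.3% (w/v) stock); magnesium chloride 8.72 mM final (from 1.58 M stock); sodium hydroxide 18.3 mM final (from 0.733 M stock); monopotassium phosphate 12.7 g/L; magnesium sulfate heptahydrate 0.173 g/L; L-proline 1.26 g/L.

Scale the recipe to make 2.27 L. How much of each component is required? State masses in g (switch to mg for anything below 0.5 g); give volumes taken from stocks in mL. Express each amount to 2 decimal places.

sodium lactate 42.78 mL; L-arabinose 38.79 mL; magnesium chloride 12.53 mL; sodium hydroxide 56.67 mL; monopotassium phosphate 28.83 g; magnesium sulfate heptahydrate 392.71 mg; L-proline 2.86 g

Working volume: 2.27 L.
sodium lactate: dilute stock: 0.882% ÷ 46.8% × 2270 mL = 42.78 mL
L-arabinose: V = C2·V2/C1 = 0.176% ÷ 10.3% × 2270 mL = 38.79 mL
magnesium chloride: V = C2·V2/C1 = 8.72 mM × 2270 mL ÷ 1580 mM = 12.53 mL
sodium hydroxide: dilute stock: 18.3 mM × 2270 mL ÷ 733 mM = 56.67 mL
monopotassium phosphate: 12.7 g/L × 2.27 L = 28.83 g
magnesium sulfate heptahydrate: 0.173 g/L × 2.27 L = 0.39271 g = 392.71 mg
L-proline: 1.26 g/L × 2.27 L = 2.86 g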